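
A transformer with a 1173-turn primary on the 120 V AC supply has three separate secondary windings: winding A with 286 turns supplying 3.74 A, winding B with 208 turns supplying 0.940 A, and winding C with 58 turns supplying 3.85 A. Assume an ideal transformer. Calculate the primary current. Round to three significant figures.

I_p ≈ 1.27 A

V_A = 120 × 286/1173 = 29.258 V; V_B = 120 × 208/1173 = 21.279 V; V_C = 120 × 58/1173 = 5.9335 V.
P_out = V_A I_A + V_B I_B + V_C I_C = 29.258×3.74 + 21.279×0.940 + 5.9335×3.85 = 109.43 + 20.002 + 22.844 = 152.27 W.
Ideal ⇒ P_in = P_out, so I_p = P_out/V_p = 152.27/120 = 1.27 A.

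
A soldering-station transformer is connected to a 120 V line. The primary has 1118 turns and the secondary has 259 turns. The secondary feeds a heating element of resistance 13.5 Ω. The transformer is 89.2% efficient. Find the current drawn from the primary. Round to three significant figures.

I_p ≈ 0.535 A

V_s = 120 × 259/1118 = 27.800 V.
I_s = V_s/R = 27.800/13.5 = 2.0592 A.
P_out = V_s I_s = 27.800 × 2.0592 = 57.246 W.
P_in = P_out/η = 57.246/0.892 = 64.177 W.
I_p = P_in/V_p = 64.177/120 = 0.535 A.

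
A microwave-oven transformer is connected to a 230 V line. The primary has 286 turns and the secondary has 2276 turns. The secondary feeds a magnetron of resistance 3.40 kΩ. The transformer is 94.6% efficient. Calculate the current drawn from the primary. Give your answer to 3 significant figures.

I_p ≈ 4.53 A

V_s = 230 × 2276/286 = 1830.3 V.
I_s = V_s/R = 1830.3/3400 = 0.53834 A.
P_out = V_s I_s = 1830.3 × 0.53834 = 985.35 W.
P_in = P_out/η = 985.35/0.946 = 1041.6 W.
I_p = P_in/V_p = 1041.6/230 = 4.53 A.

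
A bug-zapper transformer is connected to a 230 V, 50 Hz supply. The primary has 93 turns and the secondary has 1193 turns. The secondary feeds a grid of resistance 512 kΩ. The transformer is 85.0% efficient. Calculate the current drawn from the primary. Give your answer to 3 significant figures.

V_s = 230 × 1193/93 = 2950.4 V.
I_s = V_s/R = 2950.4/512000 = 0.0057626 A.
P_out = V_s I_s = 2950.4 × 0.0057626 = 17.002 W.
P_in = P_out/η = 17.002/0.850 = 20.002 W.
I_p = P_in/V_p = 20.002/230 = 0.0870 A.

I_p ≈ 0.0870 A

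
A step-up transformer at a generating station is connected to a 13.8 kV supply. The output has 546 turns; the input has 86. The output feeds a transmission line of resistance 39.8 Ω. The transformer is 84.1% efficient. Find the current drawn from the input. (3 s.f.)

V_out = 13800 × 546/86 = 87614 V.
I_out = V_out/R = 87614/39.8 = 2201.4 A.
P_out = V_out I_out = 87614 × 2201.4 = 1.9287×10^8 W.
P_in = P_out/η = 1.9287×10^8/0.841 = 2.2933×10^8 W.
I_in = P_in/V_in = 2.2933×10^8/13800 = 16600 A.

I_in ≈ 16600 A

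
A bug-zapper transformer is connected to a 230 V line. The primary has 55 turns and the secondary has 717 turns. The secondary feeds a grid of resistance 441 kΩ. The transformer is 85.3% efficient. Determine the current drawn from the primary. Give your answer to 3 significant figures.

I_p ≈ 0.104 A

V_s = 230 × 717/55 = 2998.4 V.
I_s = V_s/R = 2998.4/441000 = 0.0067990 A.
P_out = V_s I_s = 2998.4 × 0.0067990 = 20.386 W.
P_in = P_out/η = 20.386/0.853 = 23.899 W.
I_p = P_in/V_p = 23.899/230 = 0.104 A.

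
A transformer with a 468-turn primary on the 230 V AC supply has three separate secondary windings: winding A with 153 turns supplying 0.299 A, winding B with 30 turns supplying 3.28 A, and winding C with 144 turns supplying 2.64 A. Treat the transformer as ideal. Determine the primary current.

I_p ≈ 1.12 A

V_A = 230 × 153/468 = 75.192 V; V_B = 230 × 30/468 = 14.744 V; V_C = 230 × 144/468 = 70.769 V.
P_out = V_A I_A + V_B I_B + V_C I_C = 75.192×0.299 + 14.744×3.28 + 70.769×2.64 = 22.482 + 48.359 + 186.83 = 257.67 W.
Ideal ⇒ P_in = P_out, so I_p = P_out/V_p = 257.67/230 = 1.12 A.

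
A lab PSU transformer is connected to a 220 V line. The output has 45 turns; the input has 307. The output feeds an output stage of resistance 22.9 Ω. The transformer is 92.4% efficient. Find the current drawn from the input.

V_out = 220 × 45/307 = 32.248 V.
I_out = V_out/R = 32.248/22.9 = 1.4082 A.
P_out = V_out I_out = 32.248 × 1.4082 = 45.411 W.
P_in = P_out/η = 45.411/0.924 = 49.146 W.
I_in = P_in/V_in = 49.146/220 = 0.223 A.

I_in ≈ 0.223 A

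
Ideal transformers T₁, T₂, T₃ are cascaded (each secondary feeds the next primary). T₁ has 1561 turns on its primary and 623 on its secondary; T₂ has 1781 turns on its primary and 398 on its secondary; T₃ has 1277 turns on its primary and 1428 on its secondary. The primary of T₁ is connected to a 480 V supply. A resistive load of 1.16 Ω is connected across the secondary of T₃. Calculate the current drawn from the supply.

After T₁: V = 480.00 × 623/1561 = 191.57 V.
After T₂: V = 191.57 × 398/1781 = 42.810 V.
After T₃: V = 42.810 × 1428/1277 = 47.872 V.
I_load = 47.872/1.16 = 41.269 A, so P_out = 47.872 × 41.269 = 1975.6 W.
All ideal ⇒ P_in = P_out, so I_supply = 1975.6/480 = 4.12 A.

I_supply ≈ 4.12 A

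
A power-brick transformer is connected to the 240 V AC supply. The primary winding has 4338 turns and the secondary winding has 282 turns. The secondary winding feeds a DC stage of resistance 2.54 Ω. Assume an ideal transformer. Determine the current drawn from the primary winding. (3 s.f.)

V_s = V_p × N_s/N_p = 240 × 282/4338 = 15.602 V.
I_s = V_s/R = 15.602/2.54 = 6.1424 A.
For an ideal transformer I_p N_p = I_s N_s, so I_p = 6.1424 × 282/4338 = 0.399 A.

I_p ≈ 0.399 A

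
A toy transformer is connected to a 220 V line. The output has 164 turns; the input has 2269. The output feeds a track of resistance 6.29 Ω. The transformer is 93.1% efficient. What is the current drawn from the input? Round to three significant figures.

I_in ≈ 0.196 A

V_out = 220 × 164/2269 = 15.901 V.
I_out = V_out/R = 15.901/6.29 = 2.5280 A.
P_out = V_out I_out = 15.901 × 2.5280 = 40.199 W.
P_in = P_out/η = 40.199/0.931 = 43.178 W.
I_in = P_in/V_in = 43.178/220 = 0.196 A.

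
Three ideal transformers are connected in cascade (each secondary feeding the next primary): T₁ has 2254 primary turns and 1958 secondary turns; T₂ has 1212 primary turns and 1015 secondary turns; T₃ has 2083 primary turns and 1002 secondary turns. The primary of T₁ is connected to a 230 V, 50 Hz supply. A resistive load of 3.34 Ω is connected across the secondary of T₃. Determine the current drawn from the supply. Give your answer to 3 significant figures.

After T₁: V = 230.00 × 1958/2254 = 199.80 V.
After T₂: V = 199.80 × 1015/1212 = 167.32 V.
After T₃: V = 167.32 × 1002/2083 = 80.488 V.
I_load = 80.488/3.34 = 24.098 A, so P_out = 80.488 × 24.098 = 1939.6 W.
All ideal ⇒ P_in = P_out, so I_supply = 1939.6/230 = 8.43 A.

I_supply ≈ 8.43 A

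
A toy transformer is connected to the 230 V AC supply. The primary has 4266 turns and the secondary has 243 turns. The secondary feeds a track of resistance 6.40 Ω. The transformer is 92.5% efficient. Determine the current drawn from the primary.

I_p ≈ 0.126 A

V_s = 230 × 243/4266 = 13.101 V.
I_s = V_s/R = 13.101/6.40 = 2.0471 A.
P_out = V_s I_s = 13.101 × 2.0471 = 26.819 W.
P_in = P_out/η = 26.819/0.925 = 28.994 W.
I_p = P_in/V_p = 28.994/230 = 0.126 A.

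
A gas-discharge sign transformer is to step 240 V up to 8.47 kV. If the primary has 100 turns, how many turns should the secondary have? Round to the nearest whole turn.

N_s = 3529 turns

N_s/N_p = V_s/V_p, so N_s = 100 × 8470/240 = 3529.2 ≈ 3529 turns.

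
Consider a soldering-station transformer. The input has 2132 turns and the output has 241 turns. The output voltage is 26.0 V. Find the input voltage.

V_in/V_out = N_in/N_out, so V_in = 26.0 × 2132/241 = 230 V.

V_in ≈ 230 V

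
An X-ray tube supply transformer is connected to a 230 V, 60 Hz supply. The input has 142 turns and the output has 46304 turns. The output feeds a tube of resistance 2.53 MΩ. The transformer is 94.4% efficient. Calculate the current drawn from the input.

V_out = 230 × 46304/142 = 74999 V.
I_out = V_out/R = 74999/(2.53×10^6) = 0.029644 A.
P_out = V_out I_out = 74999 × 0.029644 = 2223.3 W.
P_in = P_out/η = 2223.3/0.944 = 2355.2 W.
I_in = P_in/V_in = 2355.2/230 = 10.2 A.

I_in ≈ 10.2 A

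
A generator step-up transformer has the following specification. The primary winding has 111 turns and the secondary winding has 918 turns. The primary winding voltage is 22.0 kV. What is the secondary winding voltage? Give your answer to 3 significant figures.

V_s/V_p = N_s/N_p, so V_s = 22000 × 918/111 = 182000 V.

V_s ≈ 182000 V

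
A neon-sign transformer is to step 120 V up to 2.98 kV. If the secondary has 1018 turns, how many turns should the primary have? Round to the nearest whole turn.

N_p = 41 turns

N_p/N_s = V_p/V_s, so N_p = 1018 × 120/2980 = 41.0 ≈ 41 turns.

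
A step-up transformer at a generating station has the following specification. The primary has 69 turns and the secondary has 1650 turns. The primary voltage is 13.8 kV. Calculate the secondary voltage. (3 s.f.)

V_s/V_p = N_s/N_p, so V_s = 13800 × 1650/69 = 330000 V.

V_s ≈ 330000 V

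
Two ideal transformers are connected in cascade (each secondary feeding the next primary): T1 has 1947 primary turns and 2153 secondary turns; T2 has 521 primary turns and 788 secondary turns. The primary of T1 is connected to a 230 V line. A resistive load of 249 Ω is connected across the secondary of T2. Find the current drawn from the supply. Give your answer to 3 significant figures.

After T1: V = 230.00 × 2153/1947 = 254.33 V.
After T2: V = 254.33 × 788/521 = 384.68 V.
I_load = 384.68/249 = 1.5449 A, so P_out = 384.68 × 1.5449 = 594.28 W.
All ideal ⇒ P_in = P_out, so I_supply = 594.28/230 = 2.58 A.

I_supply ≈ 2.58 A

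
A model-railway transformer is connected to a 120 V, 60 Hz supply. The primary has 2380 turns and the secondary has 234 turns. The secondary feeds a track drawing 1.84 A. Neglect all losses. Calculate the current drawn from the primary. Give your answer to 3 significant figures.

I_p ≈ 0.181 A

For an ideal transformer I_p N_p = I_s N_s, so I_p = 1.84 × 234/2380 = 0.181 A.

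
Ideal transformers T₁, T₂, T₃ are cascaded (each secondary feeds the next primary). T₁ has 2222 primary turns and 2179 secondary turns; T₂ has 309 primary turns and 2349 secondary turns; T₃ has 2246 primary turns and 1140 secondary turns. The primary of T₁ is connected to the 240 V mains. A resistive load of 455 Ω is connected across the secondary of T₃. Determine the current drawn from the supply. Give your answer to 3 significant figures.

I_supply ≈ 7.55 A

After T₁: V = 240.00 × 2179/2222 = 235.36 V.
After T₂: V = 235.36 × 2349/309 = 1789.2 V.
After T₃: V = 1789.2 × 1140/2246 = 908.12 V.
I_load = 908.12/455 = 1.9959 A, so P_out = 908.12 × 1.9959 = 1812.5 W.
All ideal ⇒ P_in = P_out, so I_supply = 1812.5/240 = 7.55 A.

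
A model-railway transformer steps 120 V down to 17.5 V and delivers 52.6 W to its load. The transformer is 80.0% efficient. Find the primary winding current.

I_p ≈ 0.548 A

P_in = P_out/η = 52.6/0.800 = 65.750 W.
I_p = P_in/V_p = 65.750/120 = 0.548 A.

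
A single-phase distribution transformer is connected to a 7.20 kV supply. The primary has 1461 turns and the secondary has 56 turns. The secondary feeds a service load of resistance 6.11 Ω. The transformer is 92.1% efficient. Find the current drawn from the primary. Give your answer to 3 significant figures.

I_p ≈ 1.88 A

V_s = 7200 × 56/1461 = 275.98 V.
I_s = V_s/R = 275.98/6.11 = 45.168 A.
P_out = V_s I_s = 275.98 × 45.168 = 12465 W.
P_in = P_out/η = 12465/0.921 = 13534 W.
I_p = P_in/V_p = 13534/7200 = 1.88 A.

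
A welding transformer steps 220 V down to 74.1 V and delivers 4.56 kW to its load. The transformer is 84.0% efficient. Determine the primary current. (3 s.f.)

I_p ≈ 24.7 A

P_in = P_out/η = 4560/0.840 = 5428.6 W.
I_p = P_in/V_p = 5428.6/220 = 24.7 A.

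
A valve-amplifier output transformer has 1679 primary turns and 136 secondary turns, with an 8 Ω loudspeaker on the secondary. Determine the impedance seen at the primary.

Z_p ≈ 1220 Ω

Z_p = (N_p/N_s)² × Z_s = (1679/136)² × 8 = 1220 Ω.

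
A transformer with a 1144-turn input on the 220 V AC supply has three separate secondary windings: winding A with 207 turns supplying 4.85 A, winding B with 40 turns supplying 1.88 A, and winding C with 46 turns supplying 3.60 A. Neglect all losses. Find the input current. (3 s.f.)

V_A = 220 × 207/1144 = 39.808 V; V_B = 220 × 40/1144 = 7.6923 V; V_C = 220 × 46/1144 = 8.8462 V.
P_out = V_A I_A + V_B I_B + V_C I_C = 39.808×4.85 + 7.6923×1.88 + 8.8462×3.60 = 193.07 + 14.462 + 31.846 = 239.38 W.
Ideal ⇒ P_in = P_out, so I_in = P_out/V_in = 239.38/220 = 1.09 A.

I_in ≈ 1.09 A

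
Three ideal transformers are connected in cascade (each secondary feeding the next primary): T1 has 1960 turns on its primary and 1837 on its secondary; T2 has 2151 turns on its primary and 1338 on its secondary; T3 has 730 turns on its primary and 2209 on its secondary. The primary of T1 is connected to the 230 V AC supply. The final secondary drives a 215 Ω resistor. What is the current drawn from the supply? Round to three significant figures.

I_supply ≈ 3.33 A

After T1: V = 230.00 × 1837/1960 = 215.57 V.
After T2: V = 215.57 × 1338/2151 = 134.09 V.
After T3: V = 134.09 × 2209/730 = 405.76 V.
I_load = 405.76/215 = 1.8873 A, so P_out = 405.76 × 1.8873 = 765.77 W.
All ideal ⇒ P_in = P_out, so I_supply = 765.77/230 = 3.33 A.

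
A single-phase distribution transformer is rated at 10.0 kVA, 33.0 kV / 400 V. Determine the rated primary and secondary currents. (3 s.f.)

I_p ≈ 0.303 A, I_s ≈ 25.0 A

I_p = S/V_p = 10000/33000 = 0.303 A.
I_s = S/V_s = 10000/400 = 25.0 A.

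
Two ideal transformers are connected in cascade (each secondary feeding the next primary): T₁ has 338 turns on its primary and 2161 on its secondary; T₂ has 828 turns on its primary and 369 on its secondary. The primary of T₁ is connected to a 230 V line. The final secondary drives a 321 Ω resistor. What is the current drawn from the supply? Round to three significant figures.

I_supply ≈ 5.82 A

After T₁: V = 230.00 × 2161/338 = 1470.5 V.
After T₂: V = 1470.5 × 369/828 = 655.33 V.
I_load = 655.33/321 = 2.0415 A, so P_out = 655.33 × 2.0415 = 1337.9 W.
All ideal ⇒ P_in = P_out, so I_supply = 1337.9/230 = 5.82 A.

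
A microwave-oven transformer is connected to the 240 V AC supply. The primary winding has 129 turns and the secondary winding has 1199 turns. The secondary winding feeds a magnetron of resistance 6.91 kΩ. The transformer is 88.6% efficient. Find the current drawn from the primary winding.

I_p ≈ 3.39 A

V_s = 240 × 1199/129 = 2230.7 V.
I_s = V_s/R = 2230.7/6910 = 0.32282 A.
P_out = V_s I_s = 2230.7 × 0.32282 = 720.12 W.
P_in = P_out/η = 720.12/0.886 = 812.77 W.
I_p = P_in/V_p = 812.77/240 = 3.39 A.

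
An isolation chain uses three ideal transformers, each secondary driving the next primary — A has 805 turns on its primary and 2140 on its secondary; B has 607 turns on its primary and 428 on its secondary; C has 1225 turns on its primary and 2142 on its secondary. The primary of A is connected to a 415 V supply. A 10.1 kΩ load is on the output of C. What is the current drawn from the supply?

After A: V = 415.00 × 2140/805 = 1103.2 V.
After B: V = 1103.2 × 428/607 = 777.90 V.
After C: V = 777.90 × 2142/1225 = 1360.2 V.
I_load = 1360.2/10100 = 0.13467 A, so P_out = 1360.2 × 0.13467 = 183.18 W.
All ideal ⇒ P_in = P_out, so I_supply = 183.18/415 = 0.441 A.

I_supply ≈ 0.441 A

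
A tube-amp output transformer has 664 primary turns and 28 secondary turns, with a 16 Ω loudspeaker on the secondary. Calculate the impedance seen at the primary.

Z_p ≈ 9000 Ω

Z_p = (N_p/N_s)² × Z_s = (664/28)² × 16 = 9000 Ω.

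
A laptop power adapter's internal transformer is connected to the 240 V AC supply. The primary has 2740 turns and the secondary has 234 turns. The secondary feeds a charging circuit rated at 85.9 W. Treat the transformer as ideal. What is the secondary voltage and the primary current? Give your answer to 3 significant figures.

V_s ≈ 20.5 V, I_p ≈ 0.358 A

V_s = V_p × N_s/N_p = 240 × 234/2740 = 20.496 V.
I_s = P/V_s = 85.9/20.496 = 4.1910 A.
I_p = I_s × N_s/N_p = 4.1910 × 234/2740 = 0.358 A.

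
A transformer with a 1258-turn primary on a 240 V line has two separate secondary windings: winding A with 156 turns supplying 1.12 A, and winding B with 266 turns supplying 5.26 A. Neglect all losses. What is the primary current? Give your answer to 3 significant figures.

I_p ≈ 1.25 A

V_A = 240 × 156/1258 = 29.762 V; V_B = 240 × 266/1258 = 50.747 V.
P_out = V_A I_A + V_B I_B = 29.762×1.12 + 50.747×5.26 = 33.333 + 266.93 = 300.26 W.
Ideal ⇒ P_in = P_out, so I_p = P_out/V_p = 300.26/240 = 1.25 A.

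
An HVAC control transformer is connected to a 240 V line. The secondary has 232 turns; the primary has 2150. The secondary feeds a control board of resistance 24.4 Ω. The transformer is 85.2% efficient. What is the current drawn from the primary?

V_s = 240 × 232/2150 = 25.898 V.
I_s = V_s/R = 25.898/24.4 = 1.0614 A.
P_out = V_s I_s = 25.898 × 1.0614 = 27.487 W.
P_in = P_out/η = 27.487/0.852 = 32.262 W.
I_p = P_in/V_p = 32.262/240 = 0.134 A.

I_p ≈ 0.134 A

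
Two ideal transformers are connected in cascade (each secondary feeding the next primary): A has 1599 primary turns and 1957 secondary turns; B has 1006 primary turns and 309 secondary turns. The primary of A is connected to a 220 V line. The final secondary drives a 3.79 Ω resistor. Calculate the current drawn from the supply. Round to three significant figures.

I_supply ≈ 8.20 A

Secondary of A: V = 220.00 × 1957/1599 = 269.26 V.
Secondary of B: V = 269.26 × 309/1006 = 82.704 V.
I_load = 82.704/3.79 = 21.822 A, so P_out = 82.704 × 21.822 = 1804.7 W.
All ideal ⇒ P_in = P_out, so I_supply = 1804.7/220 = 8.20 A.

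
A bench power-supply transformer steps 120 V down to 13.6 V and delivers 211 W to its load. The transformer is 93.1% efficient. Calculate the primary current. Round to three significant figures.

P_in = P_out/η = 211/0.931 = 226.64 W.
I_p = P_in/V_p = 226.64/120 = 1.89 A.

I_p ≈ 1.89 A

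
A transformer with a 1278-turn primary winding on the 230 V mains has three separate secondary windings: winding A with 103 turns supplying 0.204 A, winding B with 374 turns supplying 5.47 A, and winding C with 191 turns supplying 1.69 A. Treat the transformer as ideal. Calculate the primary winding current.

I_p ≈ 1.87 A

V_A = 230 × 103/1278 = 18.537 V; V_B = 230 × 374/1278 = 67.308 V; V_C = 230 × 191/1278 = 34.374 V.
P_out = V_A I_A + V_B I_B + V_C I_C = 18.537×0.204 + 67.308×5.47 + 34.374×1.69 = 3.7815 + 368.18 + 58.092 = 430.05 W.
Ideal ⇒ P_in = P_out, so I_p = P_out/V_p = 430.05/230 = 1.87 A.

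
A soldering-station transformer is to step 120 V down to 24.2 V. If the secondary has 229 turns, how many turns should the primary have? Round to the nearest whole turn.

N_p/N_s = V_p/V_s, so N_p = 229 × 120/24.2 = 1135.5 ≈ 1136 turns.

N_p = 1136 turns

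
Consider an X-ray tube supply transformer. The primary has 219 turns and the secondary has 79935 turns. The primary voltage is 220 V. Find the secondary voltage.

V_s ≈ 80300 V

V_s/V_p = N_s/N_p, so V_s = 220 × 79935/219 = 80300 V.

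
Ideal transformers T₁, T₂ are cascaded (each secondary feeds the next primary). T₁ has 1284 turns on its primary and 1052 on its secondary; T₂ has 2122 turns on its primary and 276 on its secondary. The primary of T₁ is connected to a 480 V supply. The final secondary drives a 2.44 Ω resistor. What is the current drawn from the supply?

Secondary of T₁: V = 480.00 × 1052/1284 = 393.27 V.
Secondary of T₂: V = 393.27 × 276/2122 = 51.151 V.
I_load = 51.151/2.44 = 20.964 A, so P_out = 51.151 × 20.964 = 1072.3 W.
All ideal ⇒ P_in = P_out, so I_supply = 1072.3/480 = 2.23 A.

I_supply ≈ 2.23 A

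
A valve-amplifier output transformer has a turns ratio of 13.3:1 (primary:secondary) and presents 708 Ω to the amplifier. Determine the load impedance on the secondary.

Z_s = Z_p/(N_p/N_s)² = 708/13.3² = 4.00 Ω.

Z_s ≈ 4.00 Ω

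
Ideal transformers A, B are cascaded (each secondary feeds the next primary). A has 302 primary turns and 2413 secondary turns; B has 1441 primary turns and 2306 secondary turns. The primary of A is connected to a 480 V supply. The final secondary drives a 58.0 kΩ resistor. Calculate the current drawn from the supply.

Secondary of A: V = 480.00 × 2413/302 = 3835.2 V.
Secondary of B: V = 3835.2 × 2306/1441 = 6137.4 V.
I_load = 6137.4/58000 = 0.10582 A, so P_out = 6137.4 × 0.10582 = 649.45 W.
All ideal ⇒ P_in = P_out, so I_supply = 649.45/480 = 1.35 A.

I_supply ≈ 1.35 A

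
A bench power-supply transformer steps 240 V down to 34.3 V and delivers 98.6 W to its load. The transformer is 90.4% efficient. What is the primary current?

P_in = P_out/η = 98.6/0.904 = 109.07 W.
I_p = P_in/V_p = 109.07/240 = 0.454 A.

I_p ≈ 0.454 A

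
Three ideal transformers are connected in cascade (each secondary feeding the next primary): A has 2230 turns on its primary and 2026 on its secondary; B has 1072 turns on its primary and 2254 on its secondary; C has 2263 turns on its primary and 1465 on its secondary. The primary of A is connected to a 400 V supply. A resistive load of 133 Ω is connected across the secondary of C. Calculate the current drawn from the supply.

I_supply ≈ 4.60 A

After A: V = 400.00 × 2026/2230 = 363.41 V.
After B: V = 363.41 × 2254/1072 = 764.11 V.
After C: V = 764.11 × 1465/2263 = 494.66 V.
I_load = 494.66/133 = 3.7192 A, so P_out = 494.66 × 3.7192 = 1839.8 W.
All ideal ⇒ P_in = P_out, so I_supply = 1839.8/400 = 4.60 A.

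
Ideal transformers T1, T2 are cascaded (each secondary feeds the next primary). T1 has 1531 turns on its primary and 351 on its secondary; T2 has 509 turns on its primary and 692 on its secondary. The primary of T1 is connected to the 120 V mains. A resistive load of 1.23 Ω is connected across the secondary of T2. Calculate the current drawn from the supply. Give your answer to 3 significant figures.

I_supply ≈ 9.48 A

Secondary of T1: V = 120.00 × 351/1531 = 27.511 V.
Secondary of T2: V = 27.511 × 692/509 = 37.403 V.
I_load = 37.403/1.23 = 30.409 A, so P_out = 37.403 × 30.409 = 1137.4 W.
All ideal ⇒ P_in = P_out, so I_supply = 1137.4/120 = 9.48 A.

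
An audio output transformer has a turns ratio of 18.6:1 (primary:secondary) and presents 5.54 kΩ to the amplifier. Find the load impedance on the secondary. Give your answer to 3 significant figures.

Z_s = Z_p/(N_p/N_s)² = 5540/18.6² = 16.0 Ω.

Z_s ≈ 16.0 Ω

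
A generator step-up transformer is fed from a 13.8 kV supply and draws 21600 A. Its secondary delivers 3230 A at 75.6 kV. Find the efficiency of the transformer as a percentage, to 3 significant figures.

η ≈ 81.9%

P_in = 13800 × 21600 = 2.98080×10^8 W.
P_out = 75600 × 3230 = 2.44188×10^8 W.
η = P_out/P_in = 2.44188×10^8/(2.98080×10^8) = 0.819.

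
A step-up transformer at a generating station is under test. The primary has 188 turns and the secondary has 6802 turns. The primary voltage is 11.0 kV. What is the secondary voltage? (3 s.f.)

V_s/V_p = N_s/N_p, so V_s = 11000 × 6802/188 = 398000 V.

V_s ≈ 398000 V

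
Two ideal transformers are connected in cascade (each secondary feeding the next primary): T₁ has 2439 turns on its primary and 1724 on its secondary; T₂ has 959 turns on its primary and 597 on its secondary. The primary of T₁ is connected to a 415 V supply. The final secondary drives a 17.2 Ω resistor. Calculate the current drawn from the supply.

After T₁: V = 415.00 × 1724/2439 = 293.34 V.
After T₂: V = 293.34 × 597/959 = 182.61 V.
I_load = 182.61/17.2 = 10.617 A, so P_out = 182.61 × 10.617 = 1938.8 W.
All ideal ⇒ P_in = P_out, so I_supply = 1938.8/415 = 4.67 A.

I_supply ≈ 4.67 A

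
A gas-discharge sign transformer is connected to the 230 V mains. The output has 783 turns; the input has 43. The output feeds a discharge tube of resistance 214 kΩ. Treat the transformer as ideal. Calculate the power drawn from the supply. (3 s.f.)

V_out = V_in × N_out/N_in = 230 × 783/43 = 4188.1 V.
I_out = V_out/R = 4188.1/214000 = 0.019571 A.
I_in = I_out × N_out/N_in = 0.019571 × 783/43 = 0.35637 A.
P = V_in I_in = 230 × 0.35637 = 82.0 W.

P ≈ 82.0 W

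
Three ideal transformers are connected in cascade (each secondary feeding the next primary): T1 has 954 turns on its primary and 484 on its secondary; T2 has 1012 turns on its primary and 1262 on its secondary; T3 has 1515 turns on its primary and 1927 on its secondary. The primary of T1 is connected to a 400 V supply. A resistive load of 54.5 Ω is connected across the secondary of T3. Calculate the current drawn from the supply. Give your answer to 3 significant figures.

Secondary of T1: V = 400.00 × 484/954 = 202.94 V.
Secondary of T2: V = 202.94 × 1262/1012 = 253.07 V.
Secondary of T3: V = 253.07 × 1927/1515 = 321.89 V.
I_load = 321.89/54.5 = 5.9062 A, so P_out = 321.89 × 5.9062 = 1901.1 W.
All ideal ⇒ P_in = P_out, so I_supply = 1901.1/400 = 4.75 A.

I_supply ≈ 4.75 A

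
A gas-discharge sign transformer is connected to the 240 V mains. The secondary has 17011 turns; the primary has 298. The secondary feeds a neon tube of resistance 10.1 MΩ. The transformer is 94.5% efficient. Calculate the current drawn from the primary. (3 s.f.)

I_p ≈ 0.0819 A

V_s = 240 × 17011/298 = 13700 V.
I_s = V_s/R = 13700/(1.01×10^7) = 0.0013564 A.
P_out = V_s I_s = 13700 × 0.0013564 = 18.584 W.
P_in = P_out/η = 18.584/0.945 = 19.665 W.
I_p = P_in/V_p = 19.665/240 = 0.0819 A.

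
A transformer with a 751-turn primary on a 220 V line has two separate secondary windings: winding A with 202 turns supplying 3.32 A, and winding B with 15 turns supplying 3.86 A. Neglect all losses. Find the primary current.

I_p ≈ 0.970 A

V_A = 220 × 202/751 = 59.174 V; V_B = 220 × 15/751 = 4.3941 V.
P_out = V_A I_A + V_B I_B = 59.174×3.32 + 4.3941×3.86 = 196.46 + 16.961 = 213.42 W.
Ideal ⇒ P_in = P_out, so I_p = P_out/V_p = 213.42/220 = 0.970 A.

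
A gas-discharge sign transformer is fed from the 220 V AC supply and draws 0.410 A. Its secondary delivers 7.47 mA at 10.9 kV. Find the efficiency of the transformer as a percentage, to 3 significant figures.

η ≈ 90.3%

P_in = 220 × 0.410 = 90.2000 W.
P_out = 10900 × 0.00747 = 81.4230 W.
η = P_out/P_in = 81.4230/90.2000 = 0.903.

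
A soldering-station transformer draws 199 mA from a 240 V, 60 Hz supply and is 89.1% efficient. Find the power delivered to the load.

P_in = V_p I_p = 240 × 0.199 = 47.760 W.
P_out = η P_in = 0.891 × 47.760 = 42.6 W.

P_out ≈ 42.6 W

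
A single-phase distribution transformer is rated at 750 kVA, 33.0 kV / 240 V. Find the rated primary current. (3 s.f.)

I_p = S/V_p = 750000/33000 = 22.7 A.

I_p ≈ 22.7 A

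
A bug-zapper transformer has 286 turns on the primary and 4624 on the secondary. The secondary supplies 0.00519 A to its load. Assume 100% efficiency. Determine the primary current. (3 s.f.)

I_p ≈ 0.0839 A

For an ideal transformer I_p/I_s = N_s/N_p, so I_p = 0.00519 × 4624/286 = 0.0839 A.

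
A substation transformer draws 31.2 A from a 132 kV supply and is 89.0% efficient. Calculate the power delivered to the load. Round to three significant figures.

P_in = V_p I_p = 132000 × 31.2 = 4.1184×10^6 W.
P_out = η P_in = 0.890 × 4.1184×10^6 = 3.67×10^6 W.

P_out ≈ 3.67×10^6 W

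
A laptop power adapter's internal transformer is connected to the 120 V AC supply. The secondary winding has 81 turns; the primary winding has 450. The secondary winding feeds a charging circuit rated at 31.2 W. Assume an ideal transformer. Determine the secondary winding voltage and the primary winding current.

V_s = V_p × N_s/N_p = 120 × 81/450 = 21.600 V.
I_s = P/V_s = 31.2/21.600 = 1.4444 A.
I_p = I_s × N_s/N_p = 1.4444 × 81/450 = 0.260 A.

V_s ≈ 21.6 V, I_p ≈ 0.260 A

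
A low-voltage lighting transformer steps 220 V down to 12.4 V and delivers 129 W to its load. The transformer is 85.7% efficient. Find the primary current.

I_p ≈ 0.684 A

P_in = P_out/η = 129/0.857 = 150.53 W.
I_p = P_in/V_p = 150.53/220 = 0.684 A.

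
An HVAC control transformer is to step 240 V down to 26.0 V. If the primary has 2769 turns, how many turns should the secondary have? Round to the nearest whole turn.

N_s/N_p = V_s/V_p, so N_s = 2769 × 26.0/240 = 300.0 ≈ 300 turns.

N_s = 300 turns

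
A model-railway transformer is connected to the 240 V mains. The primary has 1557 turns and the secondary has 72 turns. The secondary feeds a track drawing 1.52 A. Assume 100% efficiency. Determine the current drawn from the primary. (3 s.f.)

For an ideal transformer I_p N_p = I_s N_s, so I_p = 1.52 × 72/1557 = 0.0703 A.

I_p ≈ 0.0703 A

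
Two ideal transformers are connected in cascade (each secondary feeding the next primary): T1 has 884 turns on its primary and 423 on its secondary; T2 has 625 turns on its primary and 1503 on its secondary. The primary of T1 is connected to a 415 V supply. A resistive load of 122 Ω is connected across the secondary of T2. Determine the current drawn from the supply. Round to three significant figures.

After T1: V = 415.00 × 423/884 = 198.58 V.
After T2: V = 198.58 × 1503/625 = 477.55 V.
I_load = 477.55/122 = 3.9143 A, so P_out = 477.55 × 3.9143 = 1869.3 W.
All ideal ⇒ P_in = P_out, so I_supply = 1869.3/415 = 4.50 A.

I_supply ≈ 4.50 A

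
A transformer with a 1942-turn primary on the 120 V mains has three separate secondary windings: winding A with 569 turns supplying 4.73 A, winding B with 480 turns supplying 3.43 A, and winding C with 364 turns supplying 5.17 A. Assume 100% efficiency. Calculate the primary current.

V_A = 120 × 569/1942 = 35.160 V; V_B = 120 × 480/1942 = 29.660 V; V_C = 120 × 364/1942 = 22.492 V.
P_out = V_A I_A + V_B I_B + V_C I_C = 35.160×4.73 + 29.660×3.43 + 22.492×5.17 = 166.31 + 101.73 + 116.29 = 384.32 W.
Ideal ⇒ P_in = P_out, so I_p = P_out/V_p = 384.32/120 = 3.20 A.

I_p ≈ 3.20 A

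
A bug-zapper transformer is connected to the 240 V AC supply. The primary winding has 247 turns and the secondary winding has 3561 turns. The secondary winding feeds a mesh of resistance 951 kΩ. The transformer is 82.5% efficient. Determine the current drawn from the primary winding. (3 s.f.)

V_s = 240 × 3561/247 = 3460.1 V.
I_s = V_s/R = 3460.1/951000 = 0.0036384 A.
P_out = V_s I_s = 3460.1 × 0.0036384 = 12.589 W.
P_in = P_out/η = 12.589/0.825 = 15.259 W.
I_p = P_in/V_p = 15.259/240 = 0.0636 A.

I_p ≈ 0.0636 A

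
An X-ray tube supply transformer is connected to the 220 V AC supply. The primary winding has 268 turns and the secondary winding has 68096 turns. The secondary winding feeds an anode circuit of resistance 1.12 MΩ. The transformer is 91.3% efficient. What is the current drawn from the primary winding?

I_p ≈ 13.9 A

V_s = 220 × 68096/268 = 55900 V.
I_s = V_s/R = 55900/(1.12×10^6) = 0.049910 A.
P_out = V_s I_s = 55900 × 0.049910 = 2790.0 W.
P_in = P_out/η = 2790.0/0.913 = 3055.8 W.
I_p = P_in/V_p = 3055.8/220 = 13.9 A.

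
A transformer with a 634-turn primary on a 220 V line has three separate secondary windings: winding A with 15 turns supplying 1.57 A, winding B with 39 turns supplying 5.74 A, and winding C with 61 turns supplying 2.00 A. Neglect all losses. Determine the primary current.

I_p ≈ 0.583 A

V_A = 220 × 15/634 = 5.2050 V; V_B = 220 × 39/634 = 13.533 V; V_C = 220 × 61/634 = 21.167 V.
P_out = V_A I_A + V_B I_B + V_C I_C = 5.2050×1.57 + 13.533×5.74 + 21.167×2.00 = 8.1719 + 77.680 + 42.334 = 128.19 W.
Ideal ⇒ P_in = P_out, so I_p = P_out/V_p = 128.19/220 = 0.583 A.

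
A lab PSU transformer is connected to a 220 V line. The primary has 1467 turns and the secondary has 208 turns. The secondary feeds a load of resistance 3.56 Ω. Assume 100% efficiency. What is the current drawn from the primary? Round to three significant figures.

I_p ≈ 1.24 A

V_s = V_p × N_s/N_p = 220 × 208/1467 = 31.193 V.
I_s = V_s/R = 31.193/3.56 = 8.7621 A.
For an ideal transformer I_p N_p = I_s N_s, so I_p = 8.7621 × 208/1467 = 1.24 A.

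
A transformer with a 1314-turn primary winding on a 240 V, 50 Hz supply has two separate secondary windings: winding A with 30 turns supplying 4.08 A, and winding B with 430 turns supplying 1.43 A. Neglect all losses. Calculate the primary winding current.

V_A = 240 × 30/1314 = 5.4795 V; V_B = 240 × 430/1314 = 78.539 V.
P_out = V_A I_A + V_B I_B = 5.4795×4.08 + 78.539×1.43 = 22.356 + 112.31 = 134.67 W.
Ideal ⇒ P_in = P_out, so I_p = P_out/V_p = 134.67/240 = 0.561 A.

I_p ≈ 0.561 A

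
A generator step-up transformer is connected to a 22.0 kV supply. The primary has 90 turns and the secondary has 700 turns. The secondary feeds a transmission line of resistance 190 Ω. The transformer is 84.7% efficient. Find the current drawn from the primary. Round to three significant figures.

V_s = 22000 × 700/90 = 171110 V.
I_s = V_s/R = 171110/190 = 900.58 A.
P_out = V_s I_s = 171110 × 900.58 = 1.5410×10^8 W.
P_in = P_out/η = 1.5410×10^8/0.847 = 1.8194×10^8 W.
I_p = P_in/V_p = 1.8194×10^8/22000 = 8270 A.

I_p ≈ 8270 A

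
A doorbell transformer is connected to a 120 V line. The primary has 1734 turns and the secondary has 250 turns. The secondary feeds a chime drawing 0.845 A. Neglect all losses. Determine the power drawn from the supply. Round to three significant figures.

I_p = I_s × N_s/N_p = 0.845 × 250/1734 = 0.12183 A.
P = V_p I_p = 120 × 0.12183 = 14.6 W.

P ≈ 14.6 W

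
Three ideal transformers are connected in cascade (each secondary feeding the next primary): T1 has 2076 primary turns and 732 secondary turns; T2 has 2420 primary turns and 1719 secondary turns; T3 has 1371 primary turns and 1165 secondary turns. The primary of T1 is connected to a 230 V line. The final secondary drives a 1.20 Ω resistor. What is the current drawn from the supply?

After T1: V = 230.00 × 732/2076 = 81.098 V.
After T2: V = 81.098 × 1719/2420 = 57.607 V.
After T3: V = 57.607 × 1165/1371 = 48.951 V.
I_load = 48.951/1.20 = 40.792 A, so P_out = 48.951 × 40.792 = 1996.8 W.
All ideal ⇒ P_in = P_out, so I_supply = 1996.8/230 = 8.68 A.

I_supply ≈ 8.68 A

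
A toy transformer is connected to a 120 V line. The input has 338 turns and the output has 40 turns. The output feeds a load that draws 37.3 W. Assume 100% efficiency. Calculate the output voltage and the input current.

V_out = V_in × N_out/N_in = 120 × 40/338 = 14.201 V.
I_out = P/V_out = 37.3/14.201 = 2.6265 A.
I_in = I_out × N_out/N_in = 2.6265 × 40/338 = 0.311 A.

V_out ≈ 14.2 V, I_in ≈ 0.311 A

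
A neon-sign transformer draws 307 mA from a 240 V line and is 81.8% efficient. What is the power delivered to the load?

P_in = V_p I_p = 240 × 0.307 = 73.680 W.
P_out = η P_in = 0.818 × 73.680 = 60.3 W.

P_out ≈ 60.3 W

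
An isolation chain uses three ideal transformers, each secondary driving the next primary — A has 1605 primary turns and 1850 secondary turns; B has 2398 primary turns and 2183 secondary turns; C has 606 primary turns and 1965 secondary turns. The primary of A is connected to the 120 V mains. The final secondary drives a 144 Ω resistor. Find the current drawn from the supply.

I_supply ≈ 9.65 A

After A: V = 120.00 × 1850/1605 = 138.32 V.
After B: V = 138.32 × 2183/2398 = 125.92 V.
After C: V = 125.92 × 1965/606 = 408.29 V.
I_load = 408.29/144 = 2.8354 A, so P_out = 408.29 × 2.8354 = 1157.7 W.
All ideal ⇒ P_in = P_out, so I_supply = 1157.7/120 = 9.65 A.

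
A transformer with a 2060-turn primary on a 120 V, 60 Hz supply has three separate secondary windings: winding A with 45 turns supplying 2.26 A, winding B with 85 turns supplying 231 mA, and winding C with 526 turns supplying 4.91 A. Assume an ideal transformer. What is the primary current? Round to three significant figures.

V_A = 120 × 45/2060 = 2.6214 V; V_B = 120 × 85/2060 = 4.9515 V; V_C = 120 × 526/2060 = 30.641 V.
P_out = V_A I_A + V_B I_B + V_C I_C = 2.6214×2.26 + 4.9515×0.231 + 30.641×4.91 = 5.9243 + 1.1438 + 150.45 = 157.51 W.
Ideal ⇒ P_in = P_out, so I_p = P_out/V_p = 157.51/120 = 1.31 A.

I_p ≈ 1.31 A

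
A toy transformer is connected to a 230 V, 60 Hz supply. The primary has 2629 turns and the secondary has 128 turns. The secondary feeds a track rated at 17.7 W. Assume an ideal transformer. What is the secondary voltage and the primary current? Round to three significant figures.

V_s = V_p × N_s/N_p = 230 × 128/2629 = 11.198 V.
I_s = P/V_s = 17.7/11.198 = 1.5806 A.
I_p = I_s × N_s/N_p = 1.5806 × 128/2629 = 0.0770 A.

V_s ≈ 11.2 V, I_p ≈ 0.0770 A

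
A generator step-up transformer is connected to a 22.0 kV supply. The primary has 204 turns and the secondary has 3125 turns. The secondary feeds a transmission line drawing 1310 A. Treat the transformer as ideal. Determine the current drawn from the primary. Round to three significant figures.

For an ideal transformer I_p N_p = I_s N_s, so I_p = 1310 × 3125/204 = 20100 A.

I_p ≈ 20100 A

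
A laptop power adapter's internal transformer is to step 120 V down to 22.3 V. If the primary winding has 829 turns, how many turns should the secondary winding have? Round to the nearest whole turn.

N_s = 154 turns

N_s/N_p = V_s/V_p, so N_s = 829 × 22.3/120 = 154.1 ≈ 154 turns.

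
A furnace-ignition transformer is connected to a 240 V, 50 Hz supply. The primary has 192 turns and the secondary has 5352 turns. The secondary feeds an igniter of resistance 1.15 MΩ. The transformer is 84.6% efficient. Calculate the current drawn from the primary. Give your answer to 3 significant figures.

V_s = 240 × 5352/192 = 6690.0 V.
I_s = V_s/R = 6690.0/(1.15×10^6) = 0.0058174 A.
P_out = V_s I_s = 6690.0 × 0.0058174 = 38.918 W.
P_in = P_out/η = 38.918/0.846 = 46.003 W.
I_p = P_in/V_p = 46.003/240 = 0.192 A.

I_p ≈ 0.192 A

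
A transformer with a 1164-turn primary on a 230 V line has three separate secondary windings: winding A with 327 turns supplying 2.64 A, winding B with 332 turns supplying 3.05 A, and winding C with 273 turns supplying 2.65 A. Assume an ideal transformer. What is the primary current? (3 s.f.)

I_p ≈ 2.23 A

V_A = 230 × 327/1164 = 64.613 V; V_B = 230 × 332/1164 = 65.601 V; V_C = 230 × 273/1164 = 53.943 V.
P_out = V_A I_A + V_B I_B + V_C I_C = 64.613×2.64 + 65.601×3.05 + 53.943×2.65 = 170.58 + 200.08 + 142.95 = 513.61 W.
Ideal ⇒ P_in = P_out, so I_p = P_out/V_p = 513.61/230 = 2.23 A.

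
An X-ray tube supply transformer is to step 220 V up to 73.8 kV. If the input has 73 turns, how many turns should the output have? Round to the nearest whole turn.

N_out = 24488 turns

N_out/N_in = V_out/V_in, so N_out = 73 × 73800/220 = 24488.2 ≈ 24488 turns.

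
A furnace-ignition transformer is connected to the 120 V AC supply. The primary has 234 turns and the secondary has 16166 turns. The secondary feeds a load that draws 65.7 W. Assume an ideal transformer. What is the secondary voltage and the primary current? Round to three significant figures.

V_s = V_p × N_s/N_p = 120 × 16166/234 = 8290.3 V.
I_s = P/V_s = 65.7/8290.3 = 0.0079250 A.
I_p = I_s × N_s/N_p = 0.0079250 × 16166/234 = 0.547 A.

V_s ≈ 8290 V, I_p ≈ 0.547 A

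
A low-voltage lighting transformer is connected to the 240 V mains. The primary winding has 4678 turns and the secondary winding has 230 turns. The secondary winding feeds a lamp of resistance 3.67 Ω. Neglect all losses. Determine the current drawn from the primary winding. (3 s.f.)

I_p ≈ 0.158 A

V_s = V_p × N_s/N_p = 240 × 230/4678 = 11.800 V.
I_s = V_s/R = 11.800/3.67 = 3.2152 A.
For an ideal transformer I_p N_p = I_s N_s, so I_p = 3.2152 × 230/4678 = 0.158 A.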